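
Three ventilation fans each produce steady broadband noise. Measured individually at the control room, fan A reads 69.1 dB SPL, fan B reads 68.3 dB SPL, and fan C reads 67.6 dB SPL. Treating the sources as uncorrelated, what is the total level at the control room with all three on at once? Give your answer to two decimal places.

73.15 dB SPL

Add the sources as powers (linear), then convert back to dB:
L_total = 10·log₁₀(10^(69.1/10) + 10^(68.3/10) + 10^(67.6/10)) = 10·log₁₀(20640000) = 73.15 dB SPL.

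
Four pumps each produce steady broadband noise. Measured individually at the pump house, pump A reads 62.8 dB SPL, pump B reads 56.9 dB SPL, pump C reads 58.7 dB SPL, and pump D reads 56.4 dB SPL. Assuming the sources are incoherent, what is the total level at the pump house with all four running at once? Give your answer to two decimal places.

65.53 dB SPL

Incoherent sources sum as intensities:
L_total = 10·log₁₀(10^(62.8/10) + 10^(56.9/10) + 10^(58.7/10) + 10^(56.4/10)) = 10·log₁₀(3573000) = 65.53 dB SPL.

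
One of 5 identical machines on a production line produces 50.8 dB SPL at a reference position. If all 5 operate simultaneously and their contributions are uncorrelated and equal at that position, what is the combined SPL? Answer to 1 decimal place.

57.8 dB SPL

5 equal incoherent sources raise the level by 10·log₁₀(5) = 6.99 dB.
L_total = 50.8 + 6.99 = 57.8 dB SPL.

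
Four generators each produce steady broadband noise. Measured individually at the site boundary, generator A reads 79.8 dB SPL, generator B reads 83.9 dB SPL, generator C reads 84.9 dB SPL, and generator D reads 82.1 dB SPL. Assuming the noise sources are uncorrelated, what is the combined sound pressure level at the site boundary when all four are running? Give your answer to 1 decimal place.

Incoherent sources sum as intensities:
L_total = 10·log₁₀(10^(79.8/10) + 10^(83.9/10) + 10^(84.9/10) + 10^(82.1/10)) = 10·log₁₀(812200000) = 89.1 dB SPL.

89.1 dB SPL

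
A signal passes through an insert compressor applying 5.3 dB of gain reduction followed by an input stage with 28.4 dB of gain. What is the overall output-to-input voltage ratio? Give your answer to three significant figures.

Net gain = (−5.3) + 28.4 = 23.1 dB.
Voltage ratio = 10^(23.1/20) = 14.3.

14.3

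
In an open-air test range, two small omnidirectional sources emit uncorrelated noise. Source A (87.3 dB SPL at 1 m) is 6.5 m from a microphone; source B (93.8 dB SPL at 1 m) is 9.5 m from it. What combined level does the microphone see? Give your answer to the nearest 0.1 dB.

75.9 dB SPL

At the listener: L_A = 87.3 − 20·log₁₀(6.5) = 71.04 dB; L_B = 93.8 − 20·log₁₀(9.5) = 74.25 dB.
Combined: 10·log₁₀(10^(71.04/10)+10^(74.25/10)) = 75.9 dB SPL.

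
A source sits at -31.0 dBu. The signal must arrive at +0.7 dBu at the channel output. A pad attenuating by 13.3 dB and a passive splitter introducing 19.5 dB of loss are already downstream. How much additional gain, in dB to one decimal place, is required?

64.5 dB

The required make-up gain is the shortfall in the dB sum.
G = +0.7 − (-31.0) + 13.3 + 19.5 = 64.5 dB.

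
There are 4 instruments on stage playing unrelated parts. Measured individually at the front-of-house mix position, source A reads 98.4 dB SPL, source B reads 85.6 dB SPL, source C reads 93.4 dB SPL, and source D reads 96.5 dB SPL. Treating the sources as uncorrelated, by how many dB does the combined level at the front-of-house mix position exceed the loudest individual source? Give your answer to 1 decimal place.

Uncorrelated sources add in intensity (power), not in dB.
L_total = 10·log₁₀(10^(98.4/10) + 10^(85.6/10) + 10^(93.4/10) + 10^(96.5/10)) = 101.44 dB SPL.
Excess over the loudest (98.4 dB): 101.44 − 98.4 = 3.0 dB.

3.0 dB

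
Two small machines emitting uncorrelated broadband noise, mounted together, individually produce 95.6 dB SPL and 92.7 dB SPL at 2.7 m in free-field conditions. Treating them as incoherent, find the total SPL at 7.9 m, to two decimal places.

Combined at 2.7 m: 10·log₁₀(10^(95.6/10)+10^(92.7/10)) = 97.398 dB SPL.
Then apply −20·log₁₀(7.9/2.7) = -9.325 dB → 88.07 dB SPL.

88.07 dB SPL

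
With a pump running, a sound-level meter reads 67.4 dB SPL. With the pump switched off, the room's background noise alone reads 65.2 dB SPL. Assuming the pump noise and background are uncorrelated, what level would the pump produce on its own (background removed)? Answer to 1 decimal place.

63.4 dB SPL

Remove the background by subtracting linear intensities:
L_src = 10·log₁₀(10^(67.4/10) − 10^(65.2/10)) = 10·log₁₀(2184000) = 63.4 dB SPL.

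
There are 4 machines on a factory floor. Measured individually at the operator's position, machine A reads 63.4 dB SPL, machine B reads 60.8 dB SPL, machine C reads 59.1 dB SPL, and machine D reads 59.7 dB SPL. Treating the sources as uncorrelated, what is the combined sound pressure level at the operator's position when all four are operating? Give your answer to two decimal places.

67.11 dB SPL

Incoherent sources sum as intensities:
L_total = 10·log₁₀(10^(63.4/10) + 10^(60.8/10) + 10^(59.1/10) + 10^(59.7/10)) = 10·log₁₀(5136000) = 67.11 dB SPL.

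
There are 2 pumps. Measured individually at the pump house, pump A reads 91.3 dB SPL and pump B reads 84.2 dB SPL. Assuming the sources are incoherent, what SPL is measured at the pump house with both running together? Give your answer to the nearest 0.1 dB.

92.1 dB SPL

Incoherent sources sum as intensities:
L_total = 10·log₁₀(10^(91.3/10) + 10^(84.2/10)) = 10·log₁₀(1612000000) = 92.1 dB SPL.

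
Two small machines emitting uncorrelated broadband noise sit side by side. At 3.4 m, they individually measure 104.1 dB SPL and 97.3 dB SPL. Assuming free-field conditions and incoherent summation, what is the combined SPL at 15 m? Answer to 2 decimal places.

92.03 dB SPL

Combined at 3.4 m: 10·log₁₀(10^(104.1/10)+10^(97.3/10)) = 104.924 dB SPL.
Then apply −20·log₁₀(15/3.4) = -12.892 dB → 92.03 dB SPL.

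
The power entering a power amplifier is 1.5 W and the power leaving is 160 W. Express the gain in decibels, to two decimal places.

Power is a power quantity, so gain = 10·log₁₀(P_out/P_in).
10·log₁₀(160/1.5) = 10·log₁₀(106.7) = 20.28 dB.

20.28 dB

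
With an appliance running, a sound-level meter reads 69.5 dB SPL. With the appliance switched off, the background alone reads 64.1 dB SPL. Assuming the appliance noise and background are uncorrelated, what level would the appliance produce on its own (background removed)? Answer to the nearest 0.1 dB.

Subtract intensities: L_src = 10·log₁₀(10^(L_total/10) − 10^(L_bg/10)).
L_src = 10·log₁₀(10^(69.5/10) − 10^(64.1/10)) = 10·log₁₀(6342000) = 68.0 dB SPL.

68.0 dB SPL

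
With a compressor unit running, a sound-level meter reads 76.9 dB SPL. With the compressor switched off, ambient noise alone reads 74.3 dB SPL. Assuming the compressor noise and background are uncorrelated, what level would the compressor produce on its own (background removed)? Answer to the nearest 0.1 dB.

73.4 dB SPL

Background correction is a power subtraction:
L_src = 10·log₁₀(10^(76.9/10) − 10^(74.3/10)) = 10·log₁₀(22060000) = 73.4 dB SPL.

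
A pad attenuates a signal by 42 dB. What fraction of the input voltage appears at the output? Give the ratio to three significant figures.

0.00794

Voltage ratio = 10^(dB/20).
10^(-42/20) = 10^(-2.100) = 0.00794.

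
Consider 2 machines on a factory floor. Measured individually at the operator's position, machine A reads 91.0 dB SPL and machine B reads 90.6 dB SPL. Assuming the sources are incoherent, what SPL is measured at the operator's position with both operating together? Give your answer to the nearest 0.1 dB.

93.8 dB SPL

Add the sources as powers (linear), then convert back to dB:
L_total = 10·log₁₀(10^(91.0/10) + 10^(90.6/10)) = 10·log₁₀(2407000000) = 93.8 dB SPL.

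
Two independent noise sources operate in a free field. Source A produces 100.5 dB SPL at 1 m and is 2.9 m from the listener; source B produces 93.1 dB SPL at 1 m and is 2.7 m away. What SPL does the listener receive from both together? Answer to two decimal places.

At the listener: L_A = 100.5 − 20·log₁₀(2.9) = 91.252 dB; L_B = 93.1 − 20·log₁₀(2.7) = 84.473 dB.
Combined: 10·log₁₀(10^(91.252/10)+10^(84.473/10)) = 92.08 dB SPL.

92.08 dB SPL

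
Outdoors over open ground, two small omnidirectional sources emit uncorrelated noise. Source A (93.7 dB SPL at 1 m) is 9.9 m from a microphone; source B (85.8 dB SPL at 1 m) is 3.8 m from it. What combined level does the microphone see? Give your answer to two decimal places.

77.01 dB SPL

At the listener: L_A = 93.7 − 20·log₁₀(9.9) = 73.787 dB; L_B = 85.8 − 20·log₁₀(3.8) = 74.204 dB.
Combined: 10·log₁₀(10^(73.787/10)+10^(74.204/10)) = 77.01 dB SPL.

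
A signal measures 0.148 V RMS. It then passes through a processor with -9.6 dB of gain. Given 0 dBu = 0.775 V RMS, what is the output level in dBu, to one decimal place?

-24.0 dBu

Input level: 20·log₁₀(0.148/0.775) = -14.38 dBu.
Output: -14.38 − 9.6 = -24.0 dBu.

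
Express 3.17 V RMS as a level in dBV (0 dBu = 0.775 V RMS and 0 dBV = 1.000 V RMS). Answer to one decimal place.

+10.0 dBV

dBV = 20·log₁₀(V / 1.000 V).
20·log₁₀(3.17/1.000) = +10.0 dBV.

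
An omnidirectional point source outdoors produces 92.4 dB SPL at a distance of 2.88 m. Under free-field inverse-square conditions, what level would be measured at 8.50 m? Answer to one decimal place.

83.0 dB SPL

Free-field point source: level drops by 20·log₁₀ of the distance ratio.
ΔL = −20·log₁₀(8.50/2.88) = -9.40 dB, so L₂ = 92.4 + (-9.40) = 83.0 dB SPL.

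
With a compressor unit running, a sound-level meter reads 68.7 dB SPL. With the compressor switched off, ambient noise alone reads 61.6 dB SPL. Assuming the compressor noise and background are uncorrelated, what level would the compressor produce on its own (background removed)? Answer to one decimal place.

Subtract intensities: L_src = 10·log₁₀(10^(L_total/10) − 10^(L_bg/10)).
L_src = 10·log₁₀(10^(68.7/10) − 10^(61.6/10)) = 10·log₁₀(5968000) = 67.8 dB SPL.

67.8 dB SPL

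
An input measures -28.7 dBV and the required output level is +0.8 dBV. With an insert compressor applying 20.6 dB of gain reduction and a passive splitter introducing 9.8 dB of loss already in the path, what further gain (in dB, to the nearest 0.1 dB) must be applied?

59.9 dB

The required make-up gain is the shortfall in the dB sum.
G = +0.8 − (-28.7) + 20.6 + 9.8 = 59.9 dB.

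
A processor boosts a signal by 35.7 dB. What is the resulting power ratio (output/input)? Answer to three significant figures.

Power ratio = 10^(dB/10).
10^(35.7/10) = 10^(3.570) = 3720.

3720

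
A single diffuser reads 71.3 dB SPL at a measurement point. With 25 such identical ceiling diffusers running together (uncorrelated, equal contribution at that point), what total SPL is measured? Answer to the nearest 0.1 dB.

85.3 dB SPL

25 equal incoherent sources raise the level by 10·log₁₀(25) = 13.98 dB.
L_total = 71.3 + 13.98 = 85.3 dB SPL.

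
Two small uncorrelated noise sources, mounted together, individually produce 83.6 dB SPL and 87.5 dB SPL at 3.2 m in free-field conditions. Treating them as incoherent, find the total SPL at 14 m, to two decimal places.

76.16 dB SPL

Combined at 3.2 m: 10·log₁₀(10^(83.6/10)+10^(87.5/10)) = 88.984 dB SPL.
Then apply −20·log₁₀(14/3.2) = -12.820 dB → 76.16 dB SPL.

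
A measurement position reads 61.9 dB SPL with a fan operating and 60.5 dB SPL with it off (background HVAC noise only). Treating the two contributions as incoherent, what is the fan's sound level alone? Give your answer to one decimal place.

Subtract intensities: L_src = 10·log₁₀(10^(L_total/10) − 10^(L_bg/10)).
L_src = 10·log₁₀(10^(61.9/10) − 10^(60.5/10)) = 10·log₁₀(426800) = 56.3 dB SPL.

56.3 dB SPL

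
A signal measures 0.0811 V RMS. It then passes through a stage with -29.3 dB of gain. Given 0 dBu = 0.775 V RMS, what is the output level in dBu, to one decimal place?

Input level: 20·log₁₀(0.0811/0.775) = -19.61 dBu.
Output: -19.61 − 29.3 = -48.9 dBu.

-48.9 dBu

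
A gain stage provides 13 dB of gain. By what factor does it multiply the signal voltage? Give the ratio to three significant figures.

Voltage ratio = 10^(dB/20).
10^(13/20) = 10^(0.6500) = 4.47.

4.47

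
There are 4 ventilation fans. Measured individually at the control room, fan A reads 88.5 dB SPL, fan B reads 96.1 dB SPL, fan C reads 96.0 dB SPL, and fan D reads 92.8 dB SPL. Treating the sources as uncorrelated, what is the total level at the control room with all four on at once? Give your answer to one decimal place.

100.3 dB SPL

Uncorrelated sources add in intensity (power), not in dB.
L_total = 10·log₁₀(10^(88.5/10) + 10^(96.1/10) + 10^(96.0/10) + 10^(92.8/10)) = 10·log₁₀(10668000000) = 100.3 dB SPL.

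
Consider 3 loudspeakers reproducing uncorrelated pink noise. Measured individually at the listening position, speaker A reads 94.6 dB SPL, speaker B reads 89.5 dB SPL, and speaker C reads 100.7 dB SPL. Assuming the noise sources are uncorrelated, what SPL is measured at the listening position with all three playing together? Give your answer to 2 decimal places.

Add the sources as powers (linear), then convert back to dB:
L_total = 10·log₁₀(10^(94.6/10) + 10^(89.5/10) + 10^(100.7/10)) = 10·log₁₀(15524000000) = 101.91 dB SPL.

101.91 dB SPL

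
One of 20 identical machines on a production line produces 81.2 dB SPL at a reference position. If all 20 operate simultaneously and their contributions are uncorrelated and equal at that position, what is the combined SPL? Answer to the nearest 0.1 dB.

20 equal incoherent sources raise the level by 10·log₁₀(20) = 13.01 dB.
L_total = 81.2 + 13.01 = 94.2 dB SPL.

94.2 dB SPL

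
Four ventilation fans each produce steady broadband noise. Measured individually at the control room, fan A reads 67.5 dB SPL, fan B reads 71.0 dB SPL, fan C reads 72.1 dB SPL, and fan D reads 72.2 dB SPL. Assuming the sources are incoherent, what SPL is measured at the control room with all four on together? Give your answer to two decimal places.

Add the sources as powers (linear), then convert back to dB:
L_total = 10·log₁₀(10^(67.5/10) + 10^(71.0/10) + 10^(72.1/10) + 10^(72.2/10)) = 10·log₁₀(51030000) = 77.08 dB SPL.

77.08 dB SPL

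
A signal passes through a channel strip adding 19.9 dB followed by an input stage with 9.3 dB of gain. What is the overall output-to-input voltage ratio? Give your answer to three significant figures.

Net gain = 19.9 + 9.3 = 29.2 dB.
Voltage ratio = 10^(29.2/20) = 28.8.

28.8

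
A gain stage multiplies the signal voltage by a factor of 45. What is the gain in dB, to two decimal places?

Voltage is an amplitude quantity, so gain = 20·log₁₀(V_out/V_in).
20·log₁₀(45) = 33.06 dB.

33.06 dB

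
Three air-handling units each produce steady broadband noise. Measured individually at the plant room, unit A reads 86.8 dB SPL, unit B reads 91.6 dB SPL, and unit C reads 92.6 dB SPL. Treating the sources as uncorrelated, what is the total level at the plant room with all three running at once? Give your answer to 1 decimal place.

95.7 dB SPL

Incoherent sources sum as intensities:
L_total = 10·log₁₀(10^(86.8/10) + 10^(91.6/10) + 10^(92.6/10)) = 10·log₁₀(3744000000) = 95.7 dB SPL.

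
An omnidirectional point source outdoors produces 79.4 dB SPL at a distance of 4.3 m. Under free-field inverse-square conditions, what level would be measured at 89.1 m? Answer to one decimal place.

53.1 dB SPL

Inverse-square spreading gives ΔL = −20·log₁₀(d₂/d₁).
ΔL = −20·log₁₀(89.1/4.3) = -26.33 dB, so L₂ = 79.4 + (-26.33) = 53.1 dB SPL.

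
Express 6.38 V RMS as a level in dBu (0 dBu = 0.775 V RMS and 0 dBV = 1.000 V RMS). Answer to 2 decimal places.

dBu = 20·log₁₀(V / 0.775 V).
20·log₁₀(6.38/0.775) = +18.31 dBu.

+18.31 dBu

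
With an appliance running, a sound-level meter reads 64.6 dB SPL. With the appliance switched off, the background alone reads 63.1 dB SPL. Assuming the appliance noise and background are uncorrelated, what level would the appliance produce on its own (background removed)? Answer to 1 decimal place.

59.3 dB SPL

Remove the background by subtracting linear intensities:
L_src = 10·log₁₀(10^(64.6/10) − 10^(63.1/10)) = 10·log₁₀(842300) = 59.3 dB SPL.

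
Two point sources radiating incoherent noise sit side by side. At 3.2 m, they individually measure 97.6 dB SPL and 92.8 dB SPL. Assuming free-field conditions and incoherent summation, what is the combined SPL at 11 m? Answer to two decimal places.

88.12 dB SPL

Combined at 3.2 m: 10·log₁₀(10^(97.6/10)+10^(92.8/10)) = 98.842 dB SPL.
Then apply −20·log₁₀(11/3.2) = -10.725 dB → 88.12 dB SPL.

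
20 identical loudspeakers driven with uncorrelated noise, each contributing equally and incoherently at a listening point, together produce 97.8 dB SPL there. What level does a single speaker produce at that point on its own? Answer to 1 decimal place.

20 equal incoherent sources add 10·log₁₀(20) = 13.01 dB over one source.
L_one = 97.8 − 13.01 = 84.8 dB SPL.

84.8 dB SPL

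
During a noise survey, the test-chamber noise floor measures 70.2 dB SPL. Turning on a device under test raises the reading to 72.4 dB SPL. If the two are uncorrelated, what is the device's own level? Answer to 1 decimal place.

Subtract intensities: L_src = 10·log₁₀(10^(L_total/10) − 10^(L_bg/10)).
L_src = 10·log₁₀(10^(72.4/10) − 10^(70.2/10)) = 10·log₁₀(6907000) = 68.4 dB SPL.

68.4 dB SPL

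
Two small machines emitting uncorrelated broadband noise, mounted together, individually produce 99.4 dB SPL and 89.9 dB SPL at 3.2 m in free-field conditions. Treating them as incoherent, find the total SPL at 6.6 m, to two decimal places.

Combined at 3.2 m: 10·log₁₀(10^(99.4/10)+10^(89.9/10)) = 99.862 dB SPL.
Then apply −20·log₁₀(6.6/3.2) = -6.288 dB → 93.57 dB SPL.

93.57 dB SPL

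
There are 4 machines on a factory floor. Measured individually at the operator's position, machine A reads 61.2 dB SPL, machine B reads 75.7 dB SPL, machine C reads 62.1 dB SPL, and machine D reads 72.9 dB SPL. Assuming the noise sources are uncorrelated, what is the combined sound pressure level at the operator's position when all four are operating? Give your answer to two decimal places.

77.75 dB SPL

Uncorrelated sources add in intensity (power), not in dB.
L_total = 10·log₁₀(10^(61.2/10) + 10^(75.7/10) + 10^(62.1/10) + 10^(72.9/10)) = 10·log₁₀(59590000) = 77.75 dB SPL.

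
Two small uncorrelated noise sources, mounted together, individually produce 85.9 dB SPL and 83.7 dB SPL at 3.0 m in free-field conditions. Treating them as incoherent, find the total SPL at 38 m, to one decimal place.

65.9 dB SPL

Combined at 3.0 m: 10·log₁₀(10^(85.9/10)+10^(83.7/10)) = 87.95 dB SPL.
Then apply −20·log₁₀(38/3.0) = -22.05 dB → 65.9 dB SPL.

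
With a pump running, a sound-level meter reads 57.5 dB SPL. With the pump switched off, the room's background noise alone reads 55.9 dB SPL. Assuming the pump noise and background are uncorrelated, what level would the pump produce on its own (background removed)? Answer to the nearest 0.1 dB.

Background correction is a power subtraction:
L_src = 10·log₁₀(10^(57.5/10) − 10^(55.9/10)) = 10·log₁₀(173300) = 52.4 dB SPL.

52.4 dB SPL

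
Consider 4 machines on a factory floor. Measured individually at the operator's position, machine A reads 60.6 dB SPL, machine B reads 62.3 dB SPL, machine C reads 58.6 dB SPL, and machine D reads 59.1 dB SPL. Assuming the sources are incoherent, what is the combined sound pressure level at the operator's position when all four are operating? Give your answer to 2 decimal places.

Add the sources as powers (linear), then convert back to dB:
L_total = 10·log₁₀(10^(60.6/10) + 10^(62.3/10) + 10^(58.6/10) + 10^(59.1/10)) = 10·log₁₀(4384000) = 66.42 dB SPL.

66.42 dB SPL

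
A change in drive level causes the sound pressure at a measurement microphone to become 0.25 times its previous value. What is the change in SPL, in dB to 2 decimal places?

Sound pressure is an amplitude quantity: ΔL = 20·log₁₀(p₂/p₁).
20·log₁₀(0.25) = -12.04 dB.

-12.04 dB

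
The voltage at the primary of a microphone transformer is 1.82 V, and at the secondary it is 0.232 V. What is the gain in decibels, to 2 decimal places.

-17.89 dB

For a voltage ratio, dB = 20·log₁₀(V₂/V₁).
20·log₁₀(0.232/1.82) = 20·log₁₀(0.1275) = -17.89 dB.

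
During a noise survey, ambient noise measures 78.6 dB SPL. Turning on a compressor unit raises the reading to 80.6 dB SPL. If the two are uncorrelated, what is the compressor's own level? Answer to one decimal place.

Remove the background by subtracting linear intensities:
L_src = 10·log₁₀(10^(80.6/10) − 10^(78.6/10)) = 10·log₁₀(42370000) = 76.3 dB SPL.

76.3 dB SPL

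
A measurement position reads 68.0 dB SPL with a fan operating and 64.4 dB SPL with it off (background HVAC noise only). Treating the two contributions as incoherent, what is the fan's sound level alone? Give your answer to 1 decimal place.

65.5 dB SPL

Subtract intensities: L_src = 10·log₁₀(10^(L_total/10) − 10^(L_bg/10)).
L_src = 10·log₁₀(10^(68.0/10) − 10^(64.4/10)) = 10·log₁₀(3555000) = 65.5 dB SPL.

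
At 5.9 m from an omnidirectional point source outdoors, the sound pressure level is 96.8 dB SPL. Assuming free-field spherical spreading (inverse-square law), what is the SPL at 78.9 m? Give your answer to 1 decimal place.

74.3 dB SPL

Free-field point source: level drops by 20·log₁₀ of the distance ratio.
ΔL = −20·log₁₀(78.9/5.9) = -22.52 dB, so L₂ = 96.8 + (-22.52) = 74.3 dB SPL.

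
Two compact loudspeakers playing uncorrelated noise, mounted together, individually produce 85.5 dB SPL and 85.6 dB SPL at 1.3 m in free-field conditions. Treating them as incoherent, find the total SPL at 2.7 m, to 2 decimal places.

82.21 dB SPL

Combined at 1.3 m: 10·log₁₀(10^(85.5/10)+10^(85.6/10)) = 88.561 dB SPL.
Then apply −20·log₁₀(2.7/1.3) = -6.348 dB → 82.21 dB SPL.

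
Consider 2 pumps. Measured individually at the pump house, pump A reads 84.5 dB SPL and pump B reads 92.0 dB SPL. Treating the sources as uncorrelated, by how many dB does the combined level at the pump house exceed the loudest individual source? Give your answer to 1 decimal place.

Add the sources as powers (linear), then convert back to dB:
L_total = 10·log₁₀(10^(84.5/10) + 10^(92.0/10)) = 92.71 dB SPL.
Excess over the loudest (92.0 dB): 92.71 − 92.0 = 0.7 dB.

0.7 dB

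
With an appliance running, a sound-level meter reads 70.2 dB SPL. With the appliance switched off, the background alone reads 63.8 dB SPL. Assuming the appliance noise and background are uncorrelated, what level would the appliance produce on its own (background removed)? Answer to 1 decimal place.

69.1 dB SPL

Remove the background by subtracting linear intensities:
L_src = 10·log₁₀(10^(70.2/10) − 10^(63.8/10)) = 10·log₁₀(8072000) = 69.1 dB SPL.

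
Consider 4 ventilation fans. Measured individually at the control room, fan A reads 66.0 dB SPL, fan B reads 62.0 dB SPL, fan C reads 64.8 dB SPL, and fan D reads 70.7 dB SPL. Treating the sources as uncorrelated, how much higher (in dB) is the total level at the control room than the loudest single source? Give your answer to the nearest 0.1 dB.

2.4 dB

Add the sources as powers (linear), then convert back to dB:
L_total = 10·log₁₀(10^(66.0/10) + 10^(62.0/10) + 10^(64.8/10) + 10^(70.7/10)) = 73.08 dB SPL.
Excess over the loudest (70.7 dB): 73.08 − 70.7 = 2.4 dB.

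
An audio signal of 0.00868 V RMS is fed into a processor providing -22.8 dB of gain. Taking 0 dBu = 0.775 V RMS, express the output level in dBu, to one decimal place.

-61.8 dBu

Input level: 20·log₁₀(0.00868/0.775) = -39.02 dBu.
Output: -39.02 − 22.8 = -61.8 dBu.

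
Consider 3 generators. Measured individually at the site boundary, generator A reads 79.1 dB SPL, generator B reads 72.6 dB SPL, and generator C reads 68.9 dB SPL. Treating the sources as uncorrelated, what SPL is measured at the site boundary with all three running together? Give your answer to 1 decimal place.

80.3 dB SPL

Incoherent sources sum as intensities:
L_total = 10·log₁₀(10^(79.1/10) + 10^(72.6/10) + 10^(68.9/10)) = 10·log₁₀(107200000) = 80.3 dB SPL.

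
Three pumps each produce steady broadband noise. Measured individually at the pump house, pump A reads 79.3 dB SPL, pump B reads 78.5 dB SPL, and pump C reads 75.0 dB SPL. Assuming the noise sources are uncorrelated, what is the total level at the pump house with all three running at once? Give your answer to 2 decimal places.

82.73 dB SPL

Incoherent sources sum as intensities:
L_total = 10·log₁₀(10^(79.3/10) + 10^(78.5/10) + 10^(75.0/10)) = 10·log₁₀(187500000) = 82.73 dB SPL.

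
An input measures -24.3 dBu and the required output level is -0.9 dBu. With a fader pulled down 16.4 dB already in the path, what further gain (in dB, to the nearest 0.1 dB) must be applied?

The required make-up gain is the shortfall in the dB sum.
G = -0.9 − (-24.3) + 16.4 = 39.8 dB.

39.8 dB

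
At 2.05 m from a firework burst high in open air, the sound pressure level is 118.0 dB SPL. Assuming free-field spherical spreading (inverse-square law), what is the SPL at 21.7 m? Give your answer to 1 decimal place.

Inverse-square spreading gives ΔL = −20·log₁₀(d₂/d₁).
ΔL = −20·log₁₀(21.7/2.05) = -20.49 dB, so L₂ = 118.0 + (-20.49) = 97.5 dB SPL.

97.5 dB SPL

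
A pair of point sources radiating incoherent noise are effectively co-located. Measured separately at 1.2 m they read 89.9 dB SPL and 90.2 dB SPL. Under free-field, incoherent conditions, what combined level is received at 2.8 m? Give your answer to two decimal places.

85.70 dB SPL

Combined at 1.2 m: 10·log₁₀(10^(89.9/10)+10^(90.2/10)) = 93.063 dB SPL.
Then apply −20·log₁₀(2.8/1.2) = -7.360 dB → 85.70 dB SPL.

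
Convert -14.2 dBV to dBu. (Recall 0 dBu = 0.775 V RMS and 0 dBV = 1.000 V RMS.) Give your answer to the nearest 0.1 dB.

The offset between the scales is 20·log₁₀(0.775/1.000) = −2.214 dB.
So dBu = -14.2 + 2.214 = -12.0 dBu.

-12.0 dBu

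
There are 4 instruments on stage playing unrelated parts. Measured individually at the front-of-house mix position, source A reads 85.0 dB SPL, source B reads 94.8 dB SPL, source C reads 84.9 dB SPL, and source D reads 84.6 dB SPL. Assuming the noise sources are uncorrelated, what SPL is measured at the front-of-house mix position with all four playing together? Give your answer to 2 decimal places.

Uncorrelated sources add in intensity (power), not in dB.
L_total = 10·log₁₀(10^(85.0/10) + 10^(94.8/10) + 10^(84.9/10) + 10^(84.6/10)) = 10·log₁₀(3934000000) = 95.95 dB SPL.

95.95 dB SPL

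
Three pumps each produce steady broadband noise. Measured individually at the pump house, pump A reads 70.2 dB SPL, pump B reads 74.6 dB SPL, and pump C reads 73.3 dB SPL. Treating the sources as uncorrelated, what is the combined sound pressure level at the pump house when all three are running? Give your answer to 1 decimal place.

77.8 dB SPL

Incoherent sources sum as intensities:
L_total = 10·log₁₀(10^(70.2/10) + 10^(74.6/10) + 10^(73.3/10)) = 10·log₁₀(60690000) = 77.8 dB SPL.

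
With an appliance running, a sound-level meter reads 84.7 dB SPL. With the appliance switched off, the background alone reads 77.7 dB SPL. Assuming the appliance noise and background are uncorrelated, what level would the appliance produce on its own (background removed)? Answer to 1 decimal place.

83.7 dB SPL

Subtract intensities: L_src = 10·log₁₀(10^(L_total/10) − 10^(L_bg/10)).
L_src = 10·log₁₀(10^(84.7/10) − 10^(77.7/10)) = 10·log₁₀(236200000) = 83.7 dB SPL.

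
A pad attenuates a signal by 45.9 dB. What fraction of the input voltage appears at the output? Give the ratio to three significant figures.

Voltage ratio = 10^(dB/20).
10^(-45.9/20) = 10^(-2.295) = 0.00507.

0.00507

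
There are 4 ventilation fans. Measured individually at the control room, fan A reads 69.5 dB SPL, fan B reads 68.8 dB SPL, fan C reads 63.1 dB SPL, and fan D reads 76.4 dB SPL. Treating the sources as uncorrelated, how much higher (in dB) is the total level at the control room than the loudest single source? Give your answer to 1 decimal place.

1.5 dB

Uncorrelated sources add in intensity (power), not in dB.
L_total = 10·log₁₀(10^(69.5/10) + 10^(68.8/10) + 10^(63.1/10) + 10^(76.4/10)) = 77.94 dB SPL.
Excess over the loudest (76.4 dB): 77.94 − 76.4 = 1.5 dB.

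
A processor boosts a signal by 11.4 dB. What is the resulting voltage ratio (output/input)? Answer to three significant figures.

Voltage ratio = 10^(dB/20).
10^(11.4/20) = 10^(0.5700) = 3.72.

3.72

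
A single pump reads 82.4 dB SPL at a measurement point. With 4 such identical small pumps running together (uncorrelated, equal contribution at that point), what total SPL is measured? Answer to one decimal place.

88.4 dB SPL

4 equal incoherent sources raise the level by 10·log₁₀(4) = 6.02 dB.
L_total = 82.4 + 6.02 = 88.4 dB SPL.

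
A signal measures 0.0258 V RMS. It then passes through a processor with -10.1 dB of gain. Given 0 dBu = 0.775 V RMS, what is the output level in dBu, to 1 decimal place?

-39.7 dBu

Input level: 20·log₁₀(0.0258/0.775) = -29.55 dBu.
Output: -29.55 − 10.1 = -39.7 dBu.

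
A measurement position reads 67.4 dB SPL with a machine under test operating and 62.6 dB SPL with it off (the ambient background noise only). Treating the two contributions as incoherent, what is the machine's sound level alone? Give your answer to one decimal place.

65.7 dB SPL

Subtract intensities: L_src = 10·log₁₀(10^(L_total/10) − 10^(L_bg/10)).
L_src = 10·log₁₀(10^(67.4/10) − 10^(62.6/10)) = 10·log₁₀(3676000) = 65.7 dB SPL.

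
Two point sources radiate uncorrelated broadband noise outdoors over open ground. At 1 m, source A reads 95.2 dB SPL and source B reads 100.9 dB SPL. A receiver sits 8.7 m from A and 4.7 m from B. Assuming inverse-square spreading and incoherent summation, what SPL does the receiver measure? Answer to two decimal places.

At the listener: L_A = 95.2 − 20·log₁₀(8.7) = 76.410 dB; L_B = 100.9 − 20·log₁₀(4.7) = 87.458 dB.
Combined: 10·log₁₀(10^(76.410/10)+10^(87.458/10)) = 87.79 dB SPL.

87.79 dB SPL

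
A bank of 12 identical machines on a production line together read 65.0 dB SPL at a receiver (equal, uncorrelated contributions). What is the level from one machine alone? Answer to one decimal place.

12 equal incoherent sources add 10·log₁₀(12) = 10.79 dB over one source.
L_one = 65.0 − 10.79 = 54.2 dB SPL.

54.2 dB SPL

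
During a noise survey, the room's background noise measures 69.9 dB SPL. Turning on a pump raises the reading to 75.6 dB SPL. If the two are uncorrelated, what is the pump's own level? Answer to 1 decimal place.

Background correction is a power subtraction:
L_src = 10·log₁₀(10^(75.6/10) − 10^(69.9/10)) = 10·log₁₀(26540000) = 74.2 dB SPL.

74.2 dB SPL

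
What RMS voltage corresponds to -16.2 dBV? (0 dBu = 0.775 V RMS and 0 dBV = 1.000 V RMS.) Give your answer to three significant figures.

V = 1.000 V × 10^(-16.2/20).
= 1.000 × 0.1549 = 0.155 V.

0.155 V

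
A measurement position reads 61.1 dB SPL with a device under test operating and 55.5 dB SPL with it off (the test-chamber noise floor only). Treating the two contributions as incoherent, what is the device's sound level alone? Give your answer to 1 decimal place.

59.7 dB SPL

Subtract intensities: L_src = 10·log₁₀(10^(L_total/10) − 10^(L_bg/10)).
L_src = 10·log₁₀(10^(61.1/10) − 10^(55.5/10)) = 10·log₁₀(933400) = 59.7 dB SPL.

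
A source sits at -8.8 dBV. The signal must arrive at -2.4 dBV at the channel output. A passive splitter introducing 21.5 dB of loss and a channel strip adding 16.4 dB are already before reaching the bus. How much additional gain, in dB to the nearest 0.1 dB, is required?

11.5 dB

The required make-up gain is the shortfall in the dB sum.
G = -2.4 − (-8.8) + 21.5 − 16.4 = 11.5 dB.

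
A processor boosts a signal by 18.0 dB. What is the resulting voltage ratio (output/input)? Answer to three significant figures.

7.94

Voltage ratio = 10^(dB/20).
10^(18.0/20) = 10^(0.9000) = 7.94.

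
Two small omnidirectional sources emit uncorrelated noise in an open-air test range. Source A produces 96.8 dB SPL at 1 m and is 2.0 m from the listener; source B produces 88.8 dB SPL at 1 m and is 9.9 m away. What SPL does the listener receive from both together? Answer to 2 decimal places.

At the listener: L_A = 96.8 − 20·log₁₀(2.0) = 90.779 dB; L_B = 88.8 − 20·log₁₀(9.9) = 68.887 dB.
Combined: 10·log₁₀(10^(90.779/10)+10^(68.887/10)) = 90.81 dB SPL.

90.81 dB SPL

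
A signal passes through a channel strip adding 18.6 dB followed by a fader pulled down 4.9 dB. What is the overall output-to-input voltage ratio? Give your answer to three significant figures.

Net gain = 18.6 + (−4.9) = 13.7 dB.
Voltage ratio = 10^(13.7/20) = 4.84.

4.84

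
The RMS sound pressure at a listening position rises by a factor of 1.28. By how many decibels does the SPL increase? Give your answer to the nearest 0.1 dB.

2.1 dB

SPL change from a pressure ratio uses the 20·log₁₀ form:
20·log₁₀(1.28) = 2.1 dB.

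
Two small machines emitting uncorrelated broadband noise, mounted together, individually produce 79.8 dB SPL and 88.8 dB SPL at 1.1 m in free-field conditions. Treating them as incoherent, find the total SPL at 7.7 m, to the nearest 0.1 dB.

72.4 dB SPL

Combined at 1.1 m: 10·log₁₀(10^(79.8/10)+10^(88.8/10)) = 89.31 dB SPL.
Then apply −20·log₁₀(7.7/1.1) = -16.90 dB → 72.4 dB SPL.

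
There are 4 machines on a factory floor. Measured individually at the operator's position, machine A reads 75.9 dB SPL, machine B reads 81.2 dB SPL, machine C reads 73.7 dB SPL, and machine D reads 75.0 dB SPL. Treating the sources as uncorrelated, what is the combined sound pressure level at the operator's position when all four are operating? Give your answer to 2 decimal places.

83.54 dB SPL

Uncorrelated sources add in intensity (power), not in dB.
L_total = 10·log₁₀(10^(75.9/10) + 10^(81.2/10) + 10^(73.7/10) + 10^(75.0/10)) = 10·log₁₀(225800000) = 83.54 dB SPL.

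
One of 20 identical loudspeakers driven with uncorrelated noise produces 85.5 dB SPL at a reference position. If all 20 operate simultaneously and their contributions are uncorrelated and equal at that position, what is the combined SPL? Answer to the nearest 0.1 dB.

20 equal incoherent sources raise the level by 10·log₁₀(20) = 13.01 dB.
L_total = 85.5 + 13.01 = 98.5 dB SPL.

98.5 dB SPL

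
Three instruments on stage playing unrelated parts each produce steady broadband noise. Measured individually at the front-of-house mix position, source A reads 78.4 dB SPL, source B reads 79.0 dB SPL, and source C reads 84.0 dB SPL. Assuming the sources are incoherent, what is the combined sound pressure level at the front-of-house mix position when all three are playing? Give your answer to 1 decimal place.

86.0 dB SPL

Uncorrelated sources add in intensity (power), not in dB.
L_total = 10·log₁₀(10^(78.4/10) + 10^(79.0/10) + 10^(84.0/10)) = 10·log₁₀(399800000) = 86.0 dB SPL.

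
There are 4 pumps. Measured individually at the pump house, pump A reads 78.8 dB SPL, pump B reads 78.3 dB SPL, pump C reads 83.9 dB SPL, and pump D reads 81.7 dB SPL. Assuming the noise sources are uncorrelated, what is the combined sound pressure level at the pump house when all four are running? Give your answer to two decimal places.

Uncorrelated sources add in intensity (power), not in dB.
L_total = 10·log₁₀(10^(78.8/10) + 10^(78.3/10) + 10^(83.9/10) + 10^(81.7/10)) = 10·log₁₀(536800000) = 87.30 dB SPL.

87.30 dB SPL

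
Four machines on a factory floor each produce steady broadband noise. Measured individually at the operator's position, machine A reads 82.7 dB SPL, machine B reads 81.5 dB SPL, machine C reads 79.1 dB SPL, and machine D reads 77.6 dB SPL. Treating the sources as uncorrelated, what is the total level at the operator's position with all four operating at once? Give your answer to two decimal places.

86.69 dB SPL

Add the sources as powers (linear), then convert back to dB:
L_total = 10·log₁₀(10^(82.7/10) + 10^(81.5/10) + 10^(79.1/10) + 10^(77.6/10)) = 10·log₁₀(466300000) = 86.69 dB SPL.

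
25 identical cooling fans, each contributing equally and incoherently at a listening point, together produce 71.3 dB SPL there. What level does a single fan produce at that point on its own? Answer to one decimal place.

25 equal incoherent sources add 10·log₁₀(25) = 13.98 dB over one source.
L_one = 71.3 − 13.98 = 57.3 dB SPL.

57.3 dB SPL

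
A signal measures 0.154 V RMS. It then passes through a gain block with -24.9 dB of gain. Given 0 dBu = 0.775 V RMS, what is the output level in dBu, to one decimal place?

Input level: 20·log₁₀(0.154/0.775) = -14.04 dBu.
Output: -14.04 − 24.9 = -38.9 dBu.

-38.9 dBu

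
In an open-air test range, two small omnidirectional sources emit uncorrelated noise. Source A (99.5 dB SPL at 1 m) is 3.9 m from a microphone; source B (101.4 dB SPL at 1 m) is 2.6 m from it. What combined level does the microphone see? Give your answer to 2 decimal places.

At the listener: L_A = 99.5 − 20·log₁₀(3.9) = 87.679 dB; L_B = 101.4 − 20·log₁₀(2.6) = 93.101 dB.
Combined: 10·log₁₀(10^(87.679/10)+10^(93.101/10)) = 94.20 dB SPL.

94.20 dB SPL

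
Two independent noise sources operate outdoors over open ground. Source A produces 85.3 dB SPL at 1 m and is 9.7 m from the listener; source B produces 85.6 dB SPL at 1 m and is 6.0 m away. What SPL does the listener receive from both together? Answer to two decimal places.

71.36 dB SPL

At the listener: L_A = 85.3 − 20·log₁₀(9.7) = 65.565 dB; L_B = 85.6 − 20·log₁₀(6.0) = 70.037 dB.
Combined: 10·log₁₀(10^(65.565/10)+10^(70.037/10)) = 71.36 dB SPL.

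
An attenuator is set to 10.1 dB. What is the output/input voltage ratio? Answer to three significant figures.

0.313

Voltage ratio = 10^(dB/20).
10^(-10.1/20) = 10^(-0.5050) = 0.313.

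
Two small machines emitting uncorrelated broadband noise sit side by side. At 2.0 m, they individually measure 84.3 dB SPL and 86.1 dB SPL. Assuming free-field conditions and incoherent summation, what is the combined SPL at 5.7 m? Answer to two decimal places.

79.21 dB SPL

Combined at 2.0 m: 10·log₁₀(10^(84.3/10)+10^(86.1/10)) = 88.303 dB SPL.
Then apply −20·log₁₀(5.7/2.0) = -9.097 dB → 79.21 dB SPL.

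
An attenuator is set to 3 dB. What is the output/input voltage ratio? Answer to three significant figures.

0.708

Voltage ratio = 10^(dB/20).
10^(-3/20) = 10^(-0.1500) = 0.708.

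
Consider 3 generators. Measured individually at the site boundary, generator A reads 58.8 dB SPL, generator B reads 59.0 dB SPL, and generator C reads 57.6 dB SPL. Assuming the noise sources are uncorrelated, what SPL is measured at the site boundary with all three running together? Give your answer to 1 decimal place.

63.3 dB SPL

Incoherent sources sum as intensities:
L_total = 10·log₁₀(10^(58.8/10) + 10^(59.0/10) + 10^(57.6/10)) = 10·log₁₀(2128000) = 63.3 dB SPL.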